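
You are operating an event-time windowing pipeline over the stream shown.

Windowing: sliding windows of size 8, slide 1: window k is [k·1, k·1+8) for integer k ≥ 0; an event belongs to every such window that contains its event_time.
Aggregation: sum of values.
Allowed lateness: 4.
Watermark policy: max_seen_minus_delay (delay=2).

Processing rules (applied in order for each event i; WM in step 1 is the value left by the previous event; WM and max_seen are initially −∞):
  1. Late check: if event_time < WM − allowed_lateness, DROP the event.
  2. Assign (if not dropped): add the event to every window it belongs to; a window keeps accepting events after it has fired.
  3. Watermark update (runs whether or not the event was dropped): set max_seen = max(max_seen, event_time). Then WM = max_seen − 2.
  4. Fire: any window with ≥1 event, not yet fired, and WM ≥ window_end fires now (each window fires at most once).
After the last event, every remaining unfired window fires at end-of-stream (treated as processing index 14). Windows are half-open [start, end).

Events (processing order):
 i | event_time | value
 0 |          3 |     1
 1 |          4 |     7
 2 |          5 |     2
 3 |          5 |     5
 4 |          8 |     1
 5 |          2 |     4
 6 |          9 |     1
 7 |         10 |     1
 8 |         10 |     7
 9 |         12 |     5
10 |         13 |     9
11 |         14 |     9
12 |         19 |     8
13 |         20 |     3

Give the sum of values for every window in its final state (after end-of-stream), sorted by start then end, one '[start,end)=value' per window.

i=0 t=3 v=1: → [3,11),[2,10),[1,9),[0,8); WM=1
i=1 t=4 v=7: → [4,12),[3,11),[2,10),[1,9),[0,8); WM=2
i=2 t=5 v=2: → [5,13),[4,12),[3,11),[2,10),[1,9),[0,8); WM=3
i=3 t=5 v=5: → [5,13),[4,12),[3,11),[2,10),[1,9),[0,8); WM=3
i=4 t=8 v=1: → [8,16),[7,15),[6,14),[5,13),[4,12),[3,11),[2,10),[1,9); WM=6
i=5 t=2 v=4: → [2,10),[1,9),[0,8); WM=6
i=6 t=9 v=1: → [9,17),[8,16),[7,15),[6,14),[5,13),[4,12),[3,11),[2,10); WM=7
i=7 t=10 v=1: → [10,18),[9,17),[8,16),[7,15),[6,14),[5,13),[4,12),[3,11); WM=8; [0,8) fires=19
i=8 t=10 v=7: → [10,18),[9,17),[8,16),[7,15),[6,14),[5,13),[4,12),[3,11); WM=8
i=9 t=12 v=5: → [12,20),[11,19),[10,18),[9,17),[8,16),[7,15),[6,14),[5,13); WM=10; [1,9) fires=20 [2,10) fires=21
i=10 t=13 v=9: → [13,21),[12,20),[11,19),[10,18),[9,17),[8,16),[7,15),[6,14); WM=11; [3,11) fires=25
i=11 t=14 v=9: → [14,22),[13,21),[12,20),[11,19),[10,18),[9,17),[8,16),[7,15); WM=12; [4,12) fires=24
i=12 t=19 v=8: → [19,27),[18,26),[17,25),[16,24),[15,23),[14,22),[13,21),[12,20); WM=17; [5,13) fires=22 [6,14) fires=24 [7,15) fires=33 [8,16) fires=33 [9,17) fires=32
i=13 t=20 v=3: → [20,28),[19,27),[18,26),[17,25),[16,24),[15,23),[14,22),[13,21); WM=18; [10,18) fires=31

[0,8)=19 [1,9)=20 [2,10)=21 [3,11)=25 [4,12)=24 [5,13)=22 [6,14)=24 [7,15)=33 [8,16)=33 [9,17)=32 [10,18)=31 [11,19)=23 [12,20)=31 [13,21)=29 [14,22)=20 [15,23)=11 [16,24)=11 [17,25)=11 [18,26)=11 [19,27)=11 [20,28)=3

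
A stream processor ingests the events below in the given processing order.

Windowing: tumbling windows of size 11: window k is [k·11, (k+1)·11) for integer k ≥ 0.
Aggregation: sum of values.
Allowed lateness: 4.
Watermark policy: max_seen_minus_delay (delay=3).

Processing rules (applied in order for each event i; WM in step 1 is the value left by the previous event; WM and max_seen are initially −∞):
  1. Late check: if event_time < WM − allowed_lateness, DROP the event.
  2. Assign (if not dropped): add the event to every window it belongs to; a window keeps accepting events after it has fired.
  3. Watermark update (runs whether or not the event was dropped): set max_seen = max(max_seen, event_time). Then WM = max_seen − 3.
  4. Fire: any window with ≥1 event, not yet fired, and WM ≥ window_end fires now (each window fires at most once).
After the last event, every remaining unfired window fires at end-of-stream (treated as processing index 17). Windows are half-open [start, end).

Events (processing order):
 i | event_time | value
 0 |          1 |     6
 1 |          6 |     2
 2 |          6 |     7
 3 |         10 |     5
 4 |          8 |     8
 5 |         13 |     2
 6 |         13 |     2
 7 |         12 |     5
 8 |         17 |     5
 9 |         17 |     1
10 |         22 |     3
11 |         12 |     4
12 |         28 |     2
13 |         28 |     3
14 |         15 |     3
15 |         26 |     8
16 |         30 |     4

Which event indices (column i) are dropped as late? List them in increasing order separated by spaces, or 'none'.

i=0 t=1 v=6: → [0,11); WM=-2
i=1 t=6 v=2: → [0,11); WM=3
i=2 t=6 v=7: → [0,11); WM=3
i=3 t=10 v=5: → [0,11); WM=7
i=4 t=8 v=8: → [0,11); WM=7
i=5 t=13 v=2: → [11,22); WM=10
i=6 t=13 v=2: → [11,22); WM=10
i=7 t=12 v=5: → [11,22); WM=10
i=8 t=17 v=5: → [11,22); WM=14; [0,11) fires=28
i=9 t=17 v=1: → [11,22); WM=14
i=10 t=22 v=3: → [22,33); WM=19
i=11 t=12 v=4: DROP (t<19-4); WM=19
i=12 t=28 v=2: → [22,33); WM=25; [11,22) fires=15
i=13 t=28 v=3: → [22,33); WM=25
i=14 t=15 v=3: DROP (t<25-4); WM=25
i=15 t=26 v=8: → [22,33); WM=25
i=16 t=30 v=4: → [22,33); WM=27

11 14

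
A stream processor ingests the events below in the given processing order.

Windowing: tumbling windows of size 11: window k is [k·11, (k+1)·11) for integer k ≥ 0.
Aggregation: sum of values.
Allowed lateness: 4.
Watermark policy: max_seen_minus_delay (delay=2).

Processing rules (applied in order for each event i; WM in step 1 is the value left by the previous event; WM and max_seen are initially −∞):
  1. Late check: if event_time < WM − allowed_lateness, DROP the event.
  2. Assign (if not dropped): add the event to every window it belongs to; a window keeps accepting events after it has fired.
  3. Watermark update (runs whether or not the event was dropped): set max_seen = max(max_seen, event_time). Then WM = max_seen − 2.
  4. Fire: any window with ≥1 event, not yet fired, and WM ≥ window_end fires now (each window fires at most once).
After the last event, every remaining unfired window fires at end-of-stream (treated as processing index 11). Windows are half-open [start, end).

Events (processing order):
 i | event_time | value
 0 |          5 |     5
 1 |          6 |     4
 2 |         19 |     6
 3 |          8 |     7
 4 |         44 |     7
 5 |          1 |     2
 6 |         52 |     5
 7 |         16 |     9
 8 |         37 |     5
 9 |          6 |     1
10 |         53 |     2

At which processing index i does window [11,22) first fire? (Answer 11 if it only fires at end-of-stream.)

i=0 t=5 v=5: → [0,11); WM=3
i=1 t=6 v=4: → [0,11); WM=4
i=2 t=19 v=6: → [11,22); WM=17; [0,11) fires=9
i=3 t=8 v=7: DROP (t<17-4); WM=17
i=4 t=44 v=7: → [44,55); WM=42; [11,22) fires=6
i=5 t=1 v=2: DROP (t<42-4); WM=42
i=6 t=52 v=5: → [44,55); WM=50
i=7 t=16 v=9: DROP (t<50-4); WM=50
i=8 t=37 v=5: DROP (t<50-4); WM=50
i=9 t=6 v=1: DROP (t<50-4); WM=50
i=10 t=53 v=2: → [44,55); WM=51

4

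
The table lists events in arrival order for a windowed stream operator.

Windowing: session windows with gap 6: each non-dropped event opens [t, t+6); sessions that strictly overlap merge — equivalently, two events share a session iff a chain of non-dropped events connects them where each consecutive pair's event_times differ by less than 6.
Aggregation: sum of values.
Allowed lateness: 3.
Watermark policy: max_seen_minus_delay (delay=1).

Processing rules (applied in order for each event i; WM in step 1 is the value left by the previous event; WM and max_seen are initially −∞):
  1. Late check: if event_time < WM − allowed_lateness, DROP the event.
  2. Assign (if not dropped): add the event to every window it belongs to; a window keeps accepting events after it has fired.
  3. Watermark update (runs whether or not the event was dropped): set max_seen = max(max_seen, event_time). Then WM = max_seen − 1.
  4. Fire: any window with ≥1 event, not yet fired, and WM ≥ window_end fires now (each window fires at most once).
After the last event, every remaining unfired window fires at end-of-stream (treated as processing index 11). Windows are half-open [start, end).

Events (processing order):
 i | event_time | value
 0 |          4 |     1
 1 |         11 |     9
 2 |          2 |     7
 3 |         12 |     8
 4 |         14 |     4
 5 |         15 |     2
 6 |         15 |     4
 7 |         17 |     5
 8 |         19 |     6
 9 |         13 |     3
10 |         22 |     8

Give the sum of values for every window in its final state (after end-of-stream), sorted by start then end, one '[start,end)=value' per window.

[4,10)=1 [11,28)=46

i=0 t=4 v=1: → [4,10); WM=3
i=1 t=11 v=9: → [11,17); WM=10
i=2 t=2 v=7: DROP (t<10-3); WM=10
i=3 t=12 v=8: → [11,18); WM=11
i=4 t=14 v=4: → [11,20); WM=13
i=5 t=15 v=2: → [11,21); WM=14
i=6 t=15 v=4: → [11,21); WM=14
i=7 t=17 v=5: → [11,23); WM=16
i=8 t=19 v=6: → [11,25); WM=18
i=9 t=13 v=3: DROP (t<18-3); WM=18
i=10 t=22 v=8: → [11,28); WM=21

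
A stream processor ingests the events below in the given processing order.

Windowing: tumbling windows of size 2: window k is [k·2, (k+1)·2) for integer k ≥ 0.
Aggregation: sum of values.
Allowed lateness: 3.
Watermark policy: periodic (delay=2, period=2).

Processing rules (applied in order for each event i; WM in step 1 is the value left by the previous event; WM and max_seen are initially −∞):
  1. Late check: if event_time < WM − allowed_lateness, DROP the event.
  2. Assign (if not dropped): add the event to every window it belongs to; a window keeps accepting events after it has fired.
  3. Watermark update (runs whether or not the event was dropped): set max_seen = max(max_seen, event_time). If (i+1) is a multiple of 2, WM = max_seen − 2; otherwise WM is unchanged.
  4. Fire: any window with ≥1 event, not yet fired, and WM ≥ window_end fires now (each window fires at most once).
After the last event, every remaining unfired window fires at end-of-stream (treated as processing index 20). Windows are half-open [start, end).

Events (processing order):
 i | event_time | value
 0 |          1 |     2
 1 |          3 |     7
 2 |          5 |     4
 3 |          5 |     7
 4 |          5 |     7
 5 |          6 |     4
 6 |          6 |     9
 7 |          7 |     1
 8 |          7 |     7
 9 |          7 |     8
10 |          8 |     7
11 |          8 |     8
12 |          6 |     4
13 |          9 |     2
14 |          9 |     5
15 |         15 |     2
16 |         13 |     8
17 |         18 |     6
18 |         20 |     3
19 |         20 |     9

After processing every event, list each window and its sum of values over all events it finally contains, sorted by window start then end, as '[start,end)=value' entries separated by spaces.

i=0 t=1 v=2: → [0,2); WM=−∞
i=1 t=3 v=7: → [2,4); WM=1
i=2 t=5 v=4: → [4,6); WM=1
i=3 t=5 v=7: → [4,6); WM=3; [0,2) fires=2
i=4 t=5 v=7: → [4,6); WM=3
i=5 t=6 v=4: → [6,8); WM=4; [2,4) fires=7
i=6 t=6 v=9: → [6,8); WM=4
i=7 t=7 v=1: → [6,8); WM=5
i=8 t=7 v=7: → [6,8); WM=5
i=9 t=7 v=8: → [6,8); WM=5
i=10 t=8 v=7: → [8,10); WM=5
i=11 t=8 v=8: → [8,10); WM=6; [4,6) fires=18
i=12 t=6 v=4: → [6,8); WM=6
i=13 t=9 v=2: → [8,10); WM=7
i=14 t=9 v=5: → [8,10); WM=7
i=15 t=15 v=2: → [14,16); WM=13; [6,8) fires=33 [8,10) fires=22
i=16 t=13 v=8: → [12,14); WM=13
i=17 t=18 v=6: → [18,20); WM=16; [12,14) fires=8 [14,16) fires=2
i=18 t=20 v=3: → [20,22); WM=16
i=19 t=20 v=9: → [20,22); WM=18

[0,2)=2 [2,4)=7 [4,6)=18 [6,8)=33 [8,10)=22 [12,14)=8 [14,16)=2 [18,20)=6 [20,22)=12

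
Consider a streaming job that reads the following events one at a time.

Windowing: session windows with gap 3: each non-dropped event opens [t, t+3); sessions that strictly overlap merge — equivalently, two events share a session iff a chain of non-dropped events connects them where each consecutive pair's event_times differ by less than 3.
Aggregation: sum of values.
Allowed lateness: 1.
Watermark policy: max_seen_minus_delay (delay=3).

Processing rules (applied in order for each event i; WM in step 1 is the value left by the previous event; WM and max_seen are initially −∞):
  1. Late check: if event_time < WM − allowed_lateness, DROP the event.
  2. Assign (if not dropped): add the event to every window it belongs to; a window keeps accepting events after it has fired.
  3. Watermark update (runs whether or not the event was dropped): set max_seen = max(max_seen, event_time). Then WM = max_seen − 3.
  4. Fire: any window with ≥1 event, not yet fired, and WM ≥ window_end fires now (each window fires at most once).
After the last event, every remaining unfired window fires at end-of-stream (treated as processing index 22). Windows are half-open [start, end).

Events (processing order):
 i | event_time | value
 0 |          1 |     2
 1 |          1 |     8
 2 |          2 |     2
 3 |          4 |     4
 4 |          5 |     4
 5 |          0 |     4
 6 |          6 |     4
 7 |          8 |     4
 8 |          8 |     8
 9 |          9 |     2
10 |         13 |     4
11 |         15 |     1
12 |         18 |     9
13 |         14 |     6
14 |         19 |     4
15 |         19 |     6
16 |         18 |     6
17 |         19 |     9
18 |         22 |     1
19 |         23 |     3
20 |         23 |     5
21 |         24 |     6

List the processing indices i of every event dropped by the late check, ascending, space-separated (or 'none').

5

i=0 t=1 v=2: → [1,4); WM=-2
i=1 t=1 v=8: → [1,4); WM=-2
i=2 t=2 v=2: → [1,5); WM=-1
i=3 t=4 v=4: → [1,7); WM=1
i=4 t=5 v=4: → [1,8); WM=2
i=5 t=0 v=4: DROP (t<2-1); WM=2
i=6 t=6 v=4: → [1,9); WM=3
i=7 t=8 v=4: → [1,11); WM=5
i=8 t=8 v=8: → [1,11); WM=5
i=9 t=9 v=2: → [1,12); WM=6
i=10 t=13 v=4: → [13,16); WM=10
i=11 t=15 v=1: → [13,18); WM=12
i=12 t=18 v=9: → [18,21); WM=15
i=13 t=14 v=6: → [13,18); WM=15
i=14 t=19 v=4: → [18,22); WM=16
i=15 t=19 v=6: → [18,22); WM=16
i=16 t=18 v=6: → [18,22); WM=16
i=17 t=19 v=9: → [18,22); WM=16
i=18 t=22 v=1: → [22,25); WM=19
i=19 t=23 v=3: → [22,26); WM=20
i=20 t=23 v=5: → [22,26); WM=20
i=21 t=24 v=6: → [22,27); WM=21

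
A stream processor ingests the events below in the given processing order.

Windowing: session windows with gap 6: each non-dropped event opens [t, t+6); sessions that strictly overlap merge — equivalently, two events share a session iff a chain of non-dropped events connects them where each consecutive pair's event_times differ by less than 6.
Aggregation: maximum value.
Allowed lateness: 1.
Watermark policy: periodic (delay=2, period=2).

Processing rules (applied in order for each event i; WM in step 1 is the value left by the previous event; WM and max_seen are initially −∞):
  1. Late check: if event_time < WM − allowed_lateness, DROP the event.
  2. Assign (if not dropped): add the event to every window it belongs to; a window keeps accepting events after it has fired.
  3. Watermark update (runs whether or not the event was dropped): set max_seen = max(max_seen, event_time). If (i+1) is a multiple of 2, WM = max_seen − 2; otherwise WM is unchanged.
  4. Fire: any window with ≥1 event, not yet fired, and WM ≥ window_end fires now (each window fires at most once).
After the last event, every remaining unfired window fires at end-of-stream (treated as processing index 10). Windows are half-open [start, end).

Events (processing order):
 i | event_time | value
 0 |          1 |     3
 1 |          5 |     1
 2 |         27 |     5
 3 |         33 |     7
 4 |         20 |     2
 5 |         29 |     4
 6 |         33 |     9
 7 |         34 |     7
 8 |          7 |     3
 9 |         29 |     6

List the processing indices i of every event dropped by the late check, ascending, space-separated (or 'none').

i=0 t=1 v=3: → [1,7); WM=−∞
i=1 t=5 v=1: → [1,11); WM=3
i=2 t=27 v=5: → [27,33); WM=3
i=3 t=33 v=7: → [33,39); WM=31
i=4 t=20 v=2: DROP (t<31-1); WM=31
i=5 t=29 v=4: DROP (t<31-1); WM=31
i=6 t=33 v=9: → [33,39); WM=31
i=7 t=34 v=7: → [33,40); WM=32
i=8 t=7 v=3: DROP (t<32-1); WM=32
i=9 t=29 v=6: DROP (t<32-1); WM=32

4 5 8 9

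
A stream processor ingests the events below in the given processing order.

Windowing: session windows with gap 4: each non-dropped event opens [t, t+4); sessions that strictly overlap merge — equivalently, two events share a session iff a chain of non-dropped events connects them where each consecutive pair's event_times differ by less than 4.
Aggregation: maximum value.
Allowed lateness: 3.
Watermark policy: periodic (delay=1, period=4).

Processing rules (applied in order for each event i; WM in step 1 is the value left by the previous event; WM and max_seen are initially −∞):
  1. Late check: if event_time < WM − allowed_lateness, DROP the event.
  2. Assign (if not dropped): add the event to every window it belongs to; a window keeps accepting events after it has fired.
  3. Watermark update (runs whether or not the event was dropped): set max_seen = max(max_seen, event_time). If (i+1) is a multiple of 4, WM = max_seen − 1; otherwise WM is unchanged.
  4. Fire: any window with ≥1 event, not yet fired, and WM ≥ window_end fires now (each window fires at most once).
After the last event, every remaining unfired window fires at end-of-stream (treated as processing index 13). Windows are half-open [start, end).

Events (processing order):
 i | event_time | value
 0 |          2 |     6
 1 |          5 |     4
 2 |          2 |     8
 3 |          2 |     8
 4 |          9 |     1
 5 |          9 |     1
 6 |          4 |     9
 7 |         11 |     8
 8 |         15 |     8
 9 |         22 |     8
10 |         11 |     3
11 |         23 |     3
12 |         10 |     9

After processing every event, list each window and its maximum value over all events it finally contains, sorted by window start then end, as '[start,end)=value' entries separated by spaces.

[2,9)=9 [9,15)=8 [15,19)=8 [22,27)=8

i=0 t=2 v=6: → [2,6); WM=−∞
i=1 t=5 v=4: → [2,9); WM=−∞
i=2 t=2 v=8: → [2,9); WM=−∞
i=3 t=2 v=8: → [2,9); WM=4
i=4 t=9 v=1: → [9,13); WM=4
i=5 t=9 v=1: → [9,13); WM=4
i=6 t=4 v=9: → [2,9); WM=4
i=7 t=11 v=8: → [9,15); WM=10
i=8 t=15 v=8: → [15,19); WM=10
i=9 t=22 v=8: → [22,26); WM=10
i=10 t=11 v=3: → [9,15); WM=10
i=11 t=23 v=3: → [22,27); WM=22
i=12 t=10 v=9: DROP (t<22-3); WM=22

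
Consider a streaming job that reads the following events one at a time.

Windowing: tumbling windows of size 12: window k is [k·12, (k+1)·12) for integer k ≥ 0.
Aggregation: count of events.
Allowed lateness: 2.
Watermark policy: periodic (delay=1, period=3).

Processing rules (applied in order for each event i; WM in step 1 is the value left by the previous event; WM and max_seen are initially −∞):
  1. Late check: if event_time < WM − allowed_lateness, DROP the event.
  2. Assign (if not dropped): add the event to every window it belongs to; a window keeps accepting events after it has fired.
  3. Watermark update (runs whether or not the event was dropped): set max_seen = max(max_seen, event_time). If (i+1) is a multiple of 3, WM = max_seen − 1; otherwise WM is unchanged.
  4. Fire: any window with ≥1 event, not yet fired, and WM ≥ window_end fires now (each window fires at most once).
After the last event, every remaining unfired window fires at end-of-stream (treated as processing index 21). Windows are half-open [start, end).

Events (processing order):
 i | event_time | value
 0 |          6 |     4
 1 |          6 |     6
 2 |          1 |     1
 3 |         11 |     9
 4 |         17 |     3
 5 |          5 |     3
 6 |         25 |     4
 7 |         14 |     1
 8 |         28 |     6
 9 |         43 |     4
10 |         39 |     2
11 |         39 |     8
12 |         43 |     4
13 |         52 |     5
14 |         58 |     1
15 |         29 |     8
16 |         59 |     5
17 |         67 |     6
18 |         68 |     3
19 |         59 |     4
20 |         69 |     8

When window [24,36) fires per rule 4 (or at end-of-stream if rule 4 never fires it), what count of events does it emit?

2

i=0 t=6 v=4: → [0,12); WM=−∞
i=1 t=6 v=6: → [0,12); WM=−∞
i=2 t=1 v=1: → [0,12); WM=5
i=3 t=11 v=9: → [0,12); WM=5
i=4 t=17 v=3: → [12,24); WM=5
i=5 t=5 v=3: → [0,12); WM=16; [0,12) fires=5
i=6 t=25 v=4: → [24,36); WM=16
i=7 t=14 v=1: → [12,24); WM=16
i=8 t=28 v=6: → [24,36); WM=27; [12,24) fires=2
i=9 t=43 v=4: → [36,48); WM=27
i=10 t=39 v=2: → [36,48); WM=27
i=11 t=39 v=8: → [36,48); WM=42; [24,36) fires=2
i=12 t=43 v=4: → [36,48); WM=42
i=13 t=52 v=5: → [48,60); WM=42
i=14 t=58 v=1: → [48,60); WM=57; [36,48) fires=4
i=15 t=29 v=8: DROP (t<57-2); WM=57
i=16 t=59 v=5: → [48,60); WM=57
i=17 t=67 v=6: → [60,72); WM=66; [48,60) fires=3
i=18 t=68 v=3: → [60,72); WM=66
i=19 t=59 v=4: DROP (t<66-2); WM=66
i=20 t=69 v=8: → [60,72); WM=68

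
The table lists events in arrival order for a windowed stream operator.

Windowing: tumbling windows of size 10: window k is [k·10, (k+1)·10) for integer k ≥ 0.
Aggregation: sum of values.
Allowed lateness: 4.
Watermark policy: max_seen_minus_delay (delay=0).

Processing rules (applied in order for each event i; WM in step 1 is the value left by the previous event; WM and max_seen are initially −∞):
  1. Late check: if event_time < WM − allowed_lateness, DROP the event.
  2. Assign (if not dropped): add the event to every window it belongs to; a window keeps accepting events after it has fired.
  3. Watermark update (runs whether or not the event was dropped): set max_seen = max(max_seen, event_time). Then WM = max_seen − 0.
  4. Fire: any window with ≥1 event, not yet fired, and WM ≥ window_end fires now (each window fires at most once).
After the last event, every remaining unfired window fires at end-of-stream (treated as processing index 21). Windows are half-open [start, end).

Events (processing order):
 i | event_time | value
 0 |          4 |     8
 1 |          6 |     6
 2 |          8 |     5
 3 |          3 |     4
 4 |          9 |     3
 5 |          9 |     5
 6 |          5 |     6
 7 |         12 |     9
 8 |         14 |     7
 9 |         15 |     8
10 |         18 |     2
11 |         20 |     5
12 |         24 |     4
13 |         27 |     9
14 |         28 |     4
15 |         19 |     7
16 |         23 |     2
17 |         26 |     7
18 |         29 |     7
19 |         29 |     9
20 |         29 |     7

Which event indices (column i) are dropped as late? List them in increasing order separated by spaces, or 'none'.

3 15 16

i=0 t=4 v=8: → [0,10); WM=4
i=1 t=6 v=6: → [0,10); WM=6
i=2 t=8 v=5: → [0,10); WM=8
i=3 t=3 v=4: DROP (t<8-4); WM=8
i=4 t=9 v=3: → [0,10); WM=9
i=5 t=9 v=5: → [0,10); WM=9
i=6 t=5 v=6: → [0,10); WM=9
i=7 t=12 v=9: → [10,20); WM=12; [0,10) fires=33
i=8 t=14 v=7: → [10,20); WM=14
i=9 t=15 v=8: → [10,20); WM=15
i=10 t=18 v=2: → [10,20); WM=18
i=11 t=20 v=5: → [20,30); WM=20; [10,20) fires=26
i=12 t=24 v=4: → [20,30); WM=24
i=13 t=27 v=9: → [20,30); WM=27
i=14 t=28 v=4: → [20,30); WM=28
i=15 t=19 v=7: DROP (t<28-4); WM=28
i=16 t=23 v=2: DROP (t<28-4); WM=28
i=17 t=26 v=7: → [20,30); WM=28
i=18 t=29 v=7: → [20,30); WM=29
i=19 t=29 v=9: → [20,30); WM=29
i=20 t=29 v=7: → [20,30); WM=29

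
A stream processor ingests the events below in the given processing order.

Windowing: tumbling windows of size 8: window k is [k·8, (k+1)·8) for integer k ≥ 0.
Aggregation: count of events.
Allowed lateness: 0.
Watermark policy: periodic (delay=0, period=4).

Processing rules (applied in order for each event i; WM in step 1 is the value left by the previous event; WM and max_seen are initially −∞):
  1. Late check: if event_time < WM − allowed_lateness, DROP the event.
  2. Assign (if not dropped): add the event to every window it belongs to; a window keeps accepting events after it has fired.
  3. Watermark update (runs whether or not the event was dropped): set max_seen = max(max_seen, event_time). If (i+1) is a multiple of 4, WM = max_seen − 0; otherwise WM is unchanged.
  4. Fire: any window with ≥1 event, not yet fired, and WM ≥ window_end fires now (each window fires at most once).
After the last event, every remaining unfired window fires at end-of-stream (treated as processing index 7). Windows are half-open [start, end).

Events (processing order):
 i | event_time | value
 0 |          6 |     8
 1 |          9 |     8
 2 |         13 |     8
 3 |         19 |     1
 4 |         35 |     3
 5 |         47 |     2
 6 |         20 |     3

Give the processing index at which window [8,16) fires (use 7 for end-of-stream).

3

i=0 t=6 v=8: → [0,8); WM=−∞
i=1 t=9 v=8: → [8,16); WM=−∞
i=2 t=13 v=8: → [8,16); WM=−∞
i=3 t=19 v=1: → [16,24); WM=19; [0,8) fires=1 [8,16) fires=2
i=4 t=35 v=3: → [32,40); WM=19
i=5 t=47 v=2: → [40,48); WM=19
i=6 t=20 v=3: → [16,24); WM=19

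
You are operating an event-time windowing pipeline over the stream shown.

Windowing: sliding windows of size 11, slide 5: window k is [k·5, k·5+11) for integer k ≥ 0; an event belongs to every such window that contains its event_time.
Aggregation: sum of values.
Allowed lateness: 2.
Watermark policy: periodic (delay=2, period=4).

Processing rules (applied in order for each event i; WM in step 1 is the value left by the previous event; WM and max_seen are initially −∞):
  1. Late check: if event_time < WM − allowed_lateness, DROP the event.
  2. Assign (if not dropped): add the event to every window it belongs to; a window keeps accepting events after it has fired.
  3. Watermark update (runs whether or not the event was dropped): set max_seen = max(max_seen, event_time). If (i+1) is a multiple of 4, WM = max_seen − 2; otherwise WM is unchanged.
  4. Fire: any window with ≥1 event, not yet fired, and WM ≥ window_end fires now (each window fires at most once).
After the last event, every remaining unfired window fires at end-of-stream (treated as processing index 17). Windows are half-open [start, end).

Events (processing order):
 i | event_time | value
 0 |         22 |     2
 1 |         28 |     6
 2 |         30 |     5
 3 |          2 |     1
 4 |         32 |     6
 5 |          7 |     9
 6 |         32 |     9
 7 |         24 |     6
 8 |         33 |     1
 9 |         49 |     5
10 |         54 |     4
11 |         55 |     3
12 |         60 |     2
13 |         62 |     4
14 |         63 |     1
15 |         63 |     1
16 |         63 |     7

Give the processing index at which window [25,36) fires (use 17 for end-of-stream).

11

i=0 t=22 v=2: → [20,31),[15,26); WM=−∞
i=1 t=28 v=6: → [25,36),[20,31); WM=−∞
i=2 t=30 v=5: → [30,41),[25,36),[20,31); WM=−∞
i=3 t=2 v=1: → [0,11); WM=28; [0,11) fires=1 [15,26) fires=2
i=4 t=32 v=6: → [30,41),[25,36); WM=28
i=5 t=7 v=9: DROP (t<28-2); WM=28
i=6 t=32 v=9: → [30,41),[25,36); WM=28
i=7 t=24 v=6: DROP (t<28-2); WM=30
i=8 t=33 v=1: → [30,41),[25,36); WM=30
i=9 t=49 v=5: → [45,56),[40,51); WM=30
i=10 t=54 v=4: → [50,61),[45,56); WM=30
i=11 t=55 v=3: → [55,66),[50,61),[45,56); WM=53; [20,31) fires=13 [25,36) fires=27 [30,41) fires=21 [40,51) fires=5
i=12 t=60 v=2: → [60,71),[55,66),[50,61); WM=53
i=13 t=62 v=4: → [60,71),[55,66); WM=53
i=14 t=63 v=1: → [60,71),[55,66); WM=53
i=15 t=63 v=1: → [60,71),[55,66); WM=61; [45,56) fires=12 [50,61) fires=9
i=16 t=63 v=7: → [60,71),[55,66); WM=61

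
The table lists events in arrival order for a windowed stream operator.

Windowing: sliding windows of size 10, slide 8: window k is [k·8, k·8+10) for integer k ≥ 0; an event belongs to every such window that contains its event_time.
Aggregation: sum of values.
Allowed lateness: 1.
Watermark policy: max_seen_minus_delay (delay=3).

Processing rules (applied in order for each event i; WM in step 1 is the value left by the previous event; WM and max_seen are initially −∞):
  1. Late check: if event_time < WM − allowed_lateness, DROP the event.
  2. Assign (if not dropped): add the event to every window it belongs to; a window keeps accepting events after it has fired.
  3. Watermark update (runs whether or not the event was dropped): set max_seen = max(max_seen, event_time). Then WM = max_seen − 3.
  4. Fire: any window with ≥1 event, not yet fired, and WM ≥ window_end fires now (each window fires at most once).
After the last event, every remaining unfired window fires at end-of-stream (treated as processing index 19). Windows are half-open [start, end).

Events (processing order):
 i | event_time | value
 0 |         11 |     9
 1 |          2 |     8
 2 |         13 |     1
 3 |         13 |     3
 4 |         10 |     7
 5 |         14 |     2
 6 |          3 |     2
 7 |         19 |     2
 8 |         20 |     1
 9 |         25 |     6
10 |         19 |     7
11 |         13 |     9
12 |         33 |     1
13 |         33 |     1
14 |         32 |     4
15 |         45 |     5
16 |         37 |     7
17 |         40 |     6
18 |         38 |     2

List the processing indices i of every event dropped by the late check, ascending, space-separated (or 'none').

1 6 10 11 16 17 18

i=0 t=11 v=9: → [8,18); WM=8
i=1 t=2 v=8: DROP (t<8-1); WM=8
i=2 t=13 v=1: → [8,18); WM=10
i=3 t=13 v=3: → [8,18); WM=10
i=4 t=10 v=7: → [8,18); WM=10
i=5 t=14 v=2: → [8,18); WM=11
i=6 t=3 v=2: DROP (t<11-1); WM=11
i=7 t=19 v=2: → [16,26); WM=16
i=8 t=20 v=1: → [16,26); WM=17
i=9 t=25 v=6: → [24,34),[16,26); WM=22; [8,18) fires=22
i=10 t=19 v=7: DROP (t<22-1); WM=22
i=11 t=13 v=9: DROP (t<22-1); WM=22
i=12 t=33 v=1: → [32,42),[24,34); WM=30; [16,26) fires=9
i=13 t=33 v=1: → [32,42),[24,34); WM=30
i=14 t=32 v=4: → [32,42),[24,34); WM=30
i=15 t=45 v=5: → [40,50); WM=42; [24,34) fires=12 [32,42) fires=6
i=16 t=37 v=7: DROP (t<42-1); WM=42
i=17 t=40 v=6: DROP (t<42-1); WM=42
i=18 t=38 v=2: DROP (t<42-1); WM=42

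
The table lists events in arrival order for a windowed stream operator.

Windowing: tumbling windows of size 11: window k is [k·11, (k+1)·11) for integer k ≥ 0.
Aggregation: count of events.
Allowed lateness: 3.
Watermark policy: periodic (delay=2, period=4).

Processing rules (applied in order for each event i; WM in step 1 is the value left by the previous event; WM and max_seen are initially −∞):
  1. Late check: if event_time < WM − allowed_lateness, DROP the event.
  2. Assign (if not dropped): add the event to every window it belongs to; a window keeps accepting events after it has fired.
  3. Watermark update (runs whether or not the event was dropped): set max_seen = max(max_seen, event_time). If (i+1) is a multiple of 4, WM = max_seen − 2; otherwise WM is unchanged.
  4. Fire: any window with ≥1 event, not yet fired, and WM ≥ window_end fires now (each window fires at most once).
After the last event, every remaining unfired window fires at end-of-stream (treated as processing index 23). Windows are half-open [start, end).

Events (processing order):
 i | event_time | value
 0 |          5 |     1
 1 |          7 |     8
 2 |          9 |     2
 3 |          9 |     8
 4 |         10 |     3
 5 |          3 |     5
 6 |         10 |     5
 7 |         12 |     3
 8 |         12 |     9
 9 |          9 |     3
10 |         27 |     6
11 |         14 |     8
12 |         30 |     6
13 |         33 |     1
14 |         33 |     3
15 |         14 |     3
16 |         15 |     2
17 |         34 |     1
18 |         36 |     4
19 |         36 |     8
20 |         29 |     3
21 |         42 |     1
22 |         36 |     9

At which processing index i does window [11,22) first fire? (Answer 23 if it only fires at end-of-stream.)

11

i=0 t=5 v=1: → [0,11); WM=−∞
i=1 t=7 v=8: → [0,11); WM=−∞
i=2 t=9 v=2: → [0,11); WM=−∞
i=3 t=9 v=8: → [0,11); WM=7
i=4 t=10 v=3: → [0,11); WM=7
i=5 t=3 v=5: DROP (t<7-3); WM=7
i=6 t=10 v=5: → [0,11); WM=7
i=7 t=12 v=3: → [11,22); WM=10
i=8 t=12 v=9: → [11,22); WM=10
i=9 t=9 v=3: → [0,11); WM=10
i=10 t=27 v=6: → [22,33); WM=10
i=11 t=14 v=8: → [11,22); WM=25; [0,11) fires=7 [11,22) fires=3
i=12 t=30 v=6: → [22,33); WM=25
i=13 t=33 v=1: → [33,44); WM=25
i=14 t=33 v=3: → [33,44); WM=25
i=15 t=14 v=3: DROP (t<25-3); WM=31
i=16 t=15 v=2: DROP (t<31-3); WM=31
i=17 t=34 v=1: → [33,44); WM=31
i=18 t=36 v=4: → [33,44); WM=31
i=19 t=36 v=8: → [33,44); WM=34; [22,33) fires=2
i=20 t=29 v=3: DROP (t<34-3); WM=34
i=21 t=42 v=1: → [33,44); WM=34
i=22 t=36 v=9: → [33,44); WM=34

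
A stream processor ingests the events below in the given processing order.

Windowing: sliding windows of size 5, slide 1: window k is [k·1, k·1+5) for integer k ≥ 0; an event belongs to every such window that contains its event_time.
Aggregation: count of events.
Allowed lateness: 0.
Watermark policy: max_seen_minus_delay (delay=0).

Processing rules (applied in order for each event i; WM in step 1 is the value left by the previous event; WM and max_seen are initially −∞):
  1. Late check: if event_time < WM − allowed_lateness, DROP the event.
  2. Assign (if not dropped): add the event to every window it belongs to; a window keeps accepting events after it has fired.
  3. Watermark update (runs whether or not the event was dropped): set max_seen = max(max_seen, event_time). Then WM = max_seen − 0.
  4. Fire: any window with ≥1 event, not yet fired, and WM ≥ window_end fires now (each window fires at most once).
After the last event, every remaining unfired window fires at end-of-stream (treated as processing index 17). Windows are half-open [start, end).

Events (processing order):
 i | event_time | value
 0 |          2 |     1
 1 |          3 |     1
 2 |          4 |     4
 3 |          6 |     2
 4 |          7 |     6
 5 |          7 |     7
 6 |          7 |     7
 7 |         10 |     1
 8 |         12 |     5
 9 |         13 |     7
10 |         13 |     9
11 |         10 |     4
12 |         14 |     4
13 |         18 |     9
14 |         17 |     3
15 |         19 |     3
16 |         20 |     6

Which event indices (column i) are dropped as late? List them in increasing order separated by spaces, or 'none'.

i=0 t=2 v=1: → [2,7),[1,6),[0,5); WM=2
i=1 t=3 v=1: → [3,8),[2,7),[1,6),[0,5); WM=3
i=2 t=4 v=4: → [4,9),[3,8),[2,7),[1,6),[0,5); WM=4
i=3 t=6 v=2: → [6,11),[5,10),[4,9),[3,8),[2,7); WM=6; [0,5) fires=3 [1,6) fires=3
i=4 t=7 v=6: → [7,12),[6,11),[5,10),[4,9),[3,8); WM=7; [2,7) fires=4
i=5 t=7 v=7: → [7,12),[6,11),[5,10),[4,9),[3,8); WM=7
i=6 t=7 v=7: → [7,12),[6,11),[5,10),[4,9),[3,8); WM=7
i=7 t=10 v=1: → [10,15),[9,14),[8,13),[7,12),[6,11); WM=10; [3,8) fires=6 [4,9) fires=5 [5,10) fires=4
i=8 t=12 v=5: → [12,17),[11,16),[10,15),[9,14),[8,13); WM=12; [6,11) fires=5 [7,12) fires=4
i=9 t=13 v=7: → [13,18),[12,17),[11,16),[10,15),[9,14); WM=13; [8,13) fires=2
i=10 t=13 v=9: → [13,18),[12,17),[11,16),[10,15),[9,14); WM=13
i=11 t=10 v=4: DROP (t<13-0); WM=13
i=12 t=14 v=4: → [14,19),[13,18),[12,17),[11,16),[10,15); WM=14; [9,14) fires=4
i=13 t=18 v=9: → [18,23),[17,22),[16,21),[15,20),[14,19); WM=18; [10,15) fires=5 [11,16) fires=4 [12,17) fires=4 [13,18) fires=3
i=14 t=17 v=3: DROP (t<18-0); WM=18
i=15 t=19 v=3: → [19,24),[18,23),[17,22),[16,21),[15,20); WM=19; [14,19) fires=2
i=16 t=20 v=6: → [20,25),[19,24),[18,23),[17,22),[16,21); WM=20; [15,20) fires=2

11 14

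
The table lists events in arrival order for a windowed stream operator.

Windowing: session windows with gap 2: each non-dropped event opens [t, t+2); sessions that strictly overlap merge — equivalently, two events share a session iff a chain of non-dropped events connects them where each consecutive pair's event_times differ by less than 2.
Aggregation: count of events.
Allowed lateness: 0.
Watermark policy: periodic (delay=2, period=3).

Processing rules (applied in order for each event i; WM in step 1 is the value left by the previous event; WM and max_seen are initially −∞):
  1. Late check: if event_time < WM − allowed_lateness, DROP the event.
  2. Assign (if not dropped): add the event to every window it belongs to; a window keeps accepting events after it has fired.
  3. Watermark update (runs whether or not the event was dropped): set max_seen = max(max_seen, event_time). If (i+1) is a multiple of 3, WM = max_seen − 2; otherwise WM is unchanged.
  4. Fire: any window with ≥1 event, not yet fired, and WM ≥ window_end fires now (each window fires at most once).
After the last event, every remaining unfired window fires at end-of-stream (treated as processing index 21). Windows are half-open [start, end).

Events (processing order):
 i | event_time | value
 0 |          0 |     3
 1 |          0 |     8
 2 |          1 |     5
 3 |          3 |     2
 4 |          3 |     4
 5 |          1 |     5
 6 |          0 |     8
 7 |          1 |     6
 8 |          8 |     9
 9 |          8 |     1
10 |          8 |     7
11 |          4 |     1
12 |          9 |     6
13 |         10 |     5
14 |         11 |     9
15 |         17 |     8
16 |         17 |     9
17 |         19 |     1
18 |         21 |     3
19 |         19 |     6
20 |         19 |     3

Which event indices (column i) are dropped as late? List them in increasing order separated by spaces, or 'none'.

i=0 t=0 v=3: → [0,2); WM=−∞
i=1 t=0 v=8: → [0,2); WM=−∞
i=2 t=1 v=5: → [0,3); WM=-1
i=3 t=3 v=2: → [3,5); WM=-1
i=4 t=3 v=4: → [3,5); WM=-1
i=5 t=1 v=5: → [0,3); WM=1
i=6 t=0 v=8: DROP (t<1-0); WM=1
i=7 t=1 v=6: → [0,3); WM=1
i=8 t=8 v=9: → [8,10); WM=6
i=9 t=8 v=1: → [8,10); WM=6
i=10 t=8 v=7: → [8,10); WM=6
i=11 t=4 v=1: DROP (t<6-0); WM=6
i=12 t=9 v=6: → [8,11); WM=6
i=13 t=10 v=5: → [8,12); WM=6
i=14 t=11 v=9: → [8,13); WM=9
i=15 t=17 v=8: → [17,19); WM=9
i=16 t=17 v=9: → [17,19); WM=9
i=17 t=19 v=1: → [19,21); WM=17
i=18 t=21 v=3: → [21,23); WM=17
i=19 t=19 v=6: → [19,21); WM=17
i=20 t=19 v=3: → [19,21); WM=19

6 11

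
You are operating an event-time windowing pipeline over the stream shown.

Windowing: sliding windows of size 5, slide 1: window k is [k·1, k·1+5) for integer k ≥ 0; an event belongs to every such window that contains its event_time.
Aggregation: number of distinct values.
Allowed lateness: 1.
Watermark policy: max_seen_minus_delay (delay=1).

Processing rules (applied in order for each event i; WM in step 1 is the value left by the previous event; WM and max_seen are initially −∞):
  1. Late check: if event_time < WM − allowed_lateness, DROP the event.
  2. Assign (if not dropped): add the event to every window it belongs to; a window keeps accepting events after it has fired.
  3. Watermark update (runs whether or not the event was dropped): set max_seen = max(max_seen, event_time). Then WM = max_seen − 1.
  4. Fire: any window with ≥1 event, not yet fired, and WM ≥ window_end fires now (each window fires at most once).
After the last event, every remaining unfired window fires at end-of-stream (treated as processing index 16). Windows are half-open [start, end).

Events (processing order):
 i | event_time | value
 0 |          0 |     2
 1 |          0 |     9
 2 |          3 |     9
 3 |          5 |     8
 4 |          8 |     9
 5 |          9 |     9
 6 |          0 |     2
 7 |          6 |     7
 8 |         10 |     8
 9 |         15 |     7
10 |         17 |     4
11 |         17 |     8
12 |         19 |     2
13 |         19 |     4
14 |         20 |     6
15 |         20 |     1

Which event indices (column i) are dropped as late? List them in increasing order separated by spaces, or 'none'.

i=0 t=0 v=2: → [0,5); WM=-1
i=1 t=0 v=9: → [0,5); WM=-1
i=2 t=3 v=9: → [3,8),[2,7),[1,6),[0,5); WM=2
i=3 t=5 v=8: → [5,10),[4,9),[3,8),[2,7),[1,6); WM=4
i=4 t=8 v=9: → [8,13),[7,12),[6,11),[5,10),[4,9); WM=7; [0,5) fires=2 [1,6) fires=2 [2,7) fires=2
i=5 t=9 v=9: → [9,14),[8,13),[7,12),[6,11),[5,10); WM=8; [3,8) fires=2
i=6 t=0 v=2: DROP (t<8-1); WM=8
i=7 t=6 v=7: DROP (t<8-1); WM=8
i=8 t=10 v=8: → [10,15),[9,14),[8,13),[7,12),[6,11); WM=9; [4,9) fires=2
i=9 t=15 v=7: → [15,20),[14,19),[13,18),[12,17),[11,16); WM=14; [5,10) fires=2 [6,11) fires=2 [7,12) fires=2 [8,13) fires=2 [9,14) fires=2
i=10 t=17 v=4: → [17,22),[16,21),[15,20),[14,19),[13,18); WM=16; [10,15) fires=1 [11,16) fires=1
i=11 t=17 v=8: → [17,22),[16,21),[15,20),[14,19),[13,18); WM=16
i=12 t=19 v=2: → [19,24),[18,23),[17,22),[16,21),[15,20); WM=18; [12,17) fires=1 [13,18) fires=3
i=13 t=19 v=4: → [19,24),[18,23),[17,22),[16,21),[15,20); WM=18
i=14 t=20 v=6: → [20,25),[19,24),[18,23),[17,22),[16,21); WM=19; [14,19) fires=3
i=15 t=20 v=1: → [20,25),[19,24),[18,23),[17,22),[16,21); WM=19

6 7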